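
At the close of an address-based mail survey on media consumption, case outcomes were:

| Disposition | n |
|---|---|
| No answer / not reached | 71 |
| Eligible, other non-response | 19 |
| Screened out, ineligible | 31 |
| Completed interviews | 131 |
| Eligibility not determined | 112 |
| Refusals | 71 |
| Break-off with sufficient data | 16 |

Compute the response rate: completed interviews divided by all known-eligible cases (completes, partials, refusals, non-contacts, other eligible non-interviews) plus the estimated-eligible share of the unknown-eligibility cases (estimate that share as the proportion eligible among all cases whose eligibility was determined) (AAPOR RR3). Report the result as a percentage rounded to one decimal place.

32.0%

Top: 131
Determined eligible: 131 + 16 + 71 + 71 + 19 = 308
e = 308 / (308 + 31) = 308 / 339 = 0.9086
Estimated eligible among unknowns: 0.9086 × 112 = 101.76
Denom: 308 + 101.76 = 409.76
RR3 = 131 / 409.76 = 0.3197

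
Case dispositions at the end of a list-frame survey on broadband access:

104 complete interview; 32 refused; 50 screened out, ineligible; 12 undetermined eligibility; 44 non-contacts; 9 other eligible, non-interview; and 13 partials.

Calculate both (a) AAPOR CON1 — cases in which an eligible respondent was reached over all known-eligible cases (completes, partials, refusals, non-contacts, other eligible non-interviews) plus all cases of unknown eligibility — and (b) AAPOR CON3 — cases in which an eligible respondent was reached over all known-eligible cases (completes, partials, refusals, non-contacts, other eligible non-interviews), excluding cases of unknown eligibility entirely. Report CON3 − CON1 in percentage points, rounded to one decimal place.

Top → 104 + 13 + 32 + 9 = 158
Base → 104 + 13 + 32 + 44 + 9 + 12 = 214
CON1 = 158 / 214 = 0.7383
Base → 104 + 13 + 32 + 44 + 9 = 202
CON3 = 158 / 202 = 0.7822
Difference = 78.22 − 73.83 = 4.39 percentage points

4.4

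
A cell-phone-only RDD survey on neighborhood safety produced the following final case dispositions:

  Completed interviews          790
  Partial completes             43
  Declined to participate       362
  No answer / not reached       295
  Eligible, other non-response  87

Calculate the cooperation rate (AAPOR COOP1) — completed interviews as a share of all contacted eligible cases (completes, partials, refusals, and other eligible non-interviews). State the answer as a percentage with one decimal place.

Top → 790
Denominator → 790 + 43 + 362 + 87 = 1282
COOP1 = 790 / 1282 = 0.6162

61.6%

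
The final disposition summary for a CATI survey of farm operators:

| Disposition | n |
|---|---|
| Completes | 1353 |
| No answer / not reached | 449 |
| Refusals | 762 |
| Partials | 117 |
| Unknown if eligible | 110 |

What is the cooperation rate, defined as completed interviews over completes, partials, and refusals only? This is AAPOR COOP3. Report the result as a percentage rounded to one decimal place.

60.6%

Num → 1353
Denominator → 1353 + 117 + 762 = 2232
COOP3 = 1353 / 2232 = 0.6062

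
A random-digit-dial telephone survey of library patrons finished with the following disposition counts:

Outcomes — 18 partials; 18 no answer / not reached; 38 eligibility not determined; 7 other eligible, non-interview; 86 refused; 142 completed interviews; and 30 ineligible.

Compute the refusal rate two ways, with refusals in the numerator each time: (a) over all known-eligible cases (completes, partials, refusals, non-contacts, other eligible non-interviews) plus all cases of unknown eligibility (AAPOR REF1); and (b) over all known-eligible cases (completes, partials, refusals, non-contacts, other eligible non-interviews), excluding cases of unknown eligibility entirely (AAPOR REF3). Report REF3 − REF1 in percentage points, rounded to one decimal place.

Num = 86
Denominator = 142 + 18 + 86 + 18 + 7 + 38 = 309
REF1 = 86 / 309 = 0.2783
Denominator = 142 + 18 + 86 + 18 + 7 = 271
REF3 = 86 / 271 = 0.3173
Difference = 31.73 − 27.83 = 3.90 percentage points

3.9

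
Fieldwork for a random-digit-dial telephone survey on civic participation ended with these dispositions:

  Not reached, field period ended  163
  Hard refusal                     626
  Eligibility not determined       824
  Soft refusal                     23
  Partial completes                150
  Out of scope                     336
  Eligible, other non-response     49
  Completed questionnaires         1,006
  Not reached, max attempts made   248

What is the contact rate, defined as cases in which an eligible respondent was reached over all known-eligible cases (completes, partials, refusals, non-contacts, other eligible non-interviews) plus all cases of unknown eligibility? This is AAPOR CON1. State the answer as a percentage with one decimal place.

60.0%

Refused = 626 + 23 = 649
Non-contacts = 163 + 248 = 411
Numerator = 1006 + 150 + 649 + 49 = 1854
Denominator = 1006 + 150 + 649 + 411 + 49 + 824 = 3089
CON1 = 1854 / 3089 = 0.6002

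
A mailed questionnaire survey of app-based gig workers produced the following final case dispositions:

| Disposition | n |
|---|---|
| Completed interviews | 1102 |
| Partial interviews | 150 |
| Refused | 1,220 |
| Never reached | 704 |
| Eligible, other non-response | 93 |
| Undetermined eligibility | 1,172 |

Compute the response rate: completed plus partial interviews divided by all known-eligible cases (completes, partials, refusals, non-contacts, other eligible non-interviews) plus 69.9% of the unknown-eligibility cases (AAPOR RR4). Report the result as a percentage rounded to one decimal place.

30.6%

Top: 1102 + 150 = 1252
Determined eligible: 1102 + 150 + 1220 + 704 + 93 = 3269
e × U: 0.6990 × 1172 = 819.23
Denominator: 3269 + 819.23 = 4088.23
RR4 = 1252 / 4088.23 = 0.3062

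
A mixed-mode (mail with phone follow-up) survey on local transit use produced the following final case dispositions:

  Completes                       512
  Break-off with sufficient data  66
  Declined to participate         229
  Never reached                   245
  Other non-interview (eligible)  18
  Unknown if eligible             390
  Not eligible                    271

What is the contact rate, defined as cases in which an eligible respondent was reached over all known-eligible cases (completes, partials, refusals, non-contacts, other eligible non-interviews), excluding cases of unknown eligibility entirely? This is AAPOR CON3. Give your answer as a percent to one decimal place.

77.1%

Numerator = 512 + 66 + 229 + 18 = 825
Base = 512 + 66 + 229 + 245 + 18 = 1070
CON3 = 825 / 1070 = 0.7710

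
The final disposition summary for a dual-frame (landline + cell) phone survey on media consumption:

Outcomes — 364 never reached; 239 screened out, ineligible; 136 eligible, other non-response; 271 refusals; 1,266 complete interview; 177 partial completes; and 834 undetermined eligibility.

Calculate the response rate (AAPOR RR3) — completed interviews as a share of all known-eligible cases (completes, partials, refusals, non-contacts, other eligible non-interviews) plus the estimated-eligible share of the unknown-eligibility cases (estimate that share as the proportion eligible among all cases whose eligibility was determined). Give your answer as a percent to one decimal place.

Numerator → 1266
Eligible (known) → 1266 + 177 + 271 + 364 + 136 = 2214
e = 2214 / (2214 + 239) = 2214 / 2453 = 0.9026
Estimated eligible among unknowns → 0.9026 × 834 = 752.77
Base → 2214 + 752.77 = 2966.77
RR3 = 1266 / 2966.77 = 0.4267

42.7%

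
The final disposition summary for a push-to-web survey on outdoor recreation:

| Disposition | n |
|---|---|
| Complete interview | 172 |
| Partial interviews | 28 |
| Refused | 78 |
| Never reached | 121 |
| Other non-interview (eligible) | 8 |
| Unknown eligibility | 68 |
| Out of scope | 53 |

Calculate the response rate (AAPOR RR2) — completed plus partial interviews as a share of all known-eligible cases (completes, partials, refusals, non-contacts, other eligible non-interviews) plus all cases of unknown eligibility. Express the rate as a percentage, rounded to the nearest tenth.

42.1%

Numerator = 172 + 28 = 200
Base = 172 + 28 + 78 + 121 + 8 + 68 = 475
RR2 = 200 / 475 = 0.4211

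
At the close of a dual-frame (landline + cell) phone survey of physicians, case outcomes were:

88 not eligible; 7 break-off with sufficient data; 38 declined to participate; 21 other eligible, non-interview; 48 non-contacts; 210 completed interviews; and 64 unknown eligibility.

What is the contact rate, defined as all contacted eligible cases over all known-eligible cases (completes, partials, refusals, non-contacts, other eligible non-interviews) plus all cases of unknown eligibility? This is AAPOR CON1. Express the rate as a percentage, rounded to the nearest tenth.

Numerator = 210 + 7 + 38 + 21 = 276
Base = 210 + 7 + 38 + 48 + 21 + 64 = 388
CON1 = 276 / 388 = 0.7113

71.1%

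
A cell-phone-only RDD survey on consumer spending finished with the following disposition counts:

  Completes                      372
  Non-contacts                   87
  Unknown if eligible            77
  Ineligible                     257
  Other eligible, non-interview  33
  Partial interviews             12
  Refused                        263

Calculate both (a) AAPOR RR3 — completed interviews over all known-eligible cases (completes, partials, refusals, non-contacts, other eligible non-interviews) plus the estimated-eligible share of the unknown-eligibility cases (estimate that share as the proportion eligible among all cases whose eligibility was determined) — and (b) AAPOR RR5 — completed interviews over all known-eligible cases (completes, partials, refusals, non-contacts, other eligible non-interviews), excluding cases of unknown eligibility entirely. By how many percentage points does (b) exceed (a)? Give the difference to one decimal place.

Numerator: 372
Known eligible: 372 + 12 + 263 + 87 + 33 = 767
e = 767 / (767 + 257) = 767 / 1024 = 0.7490
Estimated eligible among unknowns: 0.7490 × 77 = 57.67
Denominator: 767 + 57.67 = 824.67
RR3 = 372 / 824.67 = 0.4511
Denominator: 372 + 12 + 263 + 87 + 33 = 767
RR5 = 372 / 767 = 0.4850
Difference = 48.50 − 45.11 = 3.39 percentage points

3.4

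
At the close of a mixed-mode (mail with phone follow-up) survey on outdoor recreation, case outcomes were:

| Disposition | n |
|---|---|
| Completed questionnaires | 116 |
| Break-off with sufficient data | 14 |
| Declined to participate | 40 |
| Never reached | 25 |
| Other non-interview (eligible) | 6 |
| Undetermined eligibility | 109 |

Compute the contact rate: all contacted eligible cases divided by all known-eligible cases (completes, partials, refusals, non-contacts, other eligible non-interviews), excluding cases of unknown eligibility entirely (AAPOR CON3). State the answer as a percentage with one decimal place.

Top → 116 + 14 + 40 + 6 = 176
Base → 116 + 14 + 40 + 25 + 6 = 201
CON3 = 176 / 201 = 0.8756

87.6%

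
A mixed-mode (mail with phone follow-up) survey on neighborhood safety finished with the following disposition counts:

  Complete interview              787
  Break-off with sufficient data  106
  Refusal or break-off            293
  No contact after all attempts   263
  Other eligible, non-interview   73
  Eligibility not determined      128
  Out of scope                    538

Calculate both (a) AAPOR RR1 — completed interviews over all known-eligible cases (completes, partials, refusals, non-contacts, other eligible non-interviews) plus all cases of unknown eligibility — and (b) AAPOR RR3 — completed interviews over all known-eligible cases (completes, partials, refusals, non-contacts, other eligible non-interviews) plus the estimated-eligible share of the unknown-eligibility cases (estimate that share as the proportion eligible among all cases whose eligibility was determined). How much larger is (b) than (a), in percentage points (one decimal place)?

Num: 787
Denom: 787 + 106 + 293 + 263 + 73 + 128 = 1650
RR1 = 787 / 1650 = 0.4770
Determined eligible: 787 + 106 + 293 + 263 + 73 = 1522
e = 1522 / (1522 + 538) = 1522 / 2060 = 0.7388
Estimated eligible among unknowns: 0.7388 × 128 = 94.57
Denom: 1522 + 94.57 = 1616.57
RR3 = 787 / 1616.57 = 0.4868
Difference = 48.68 − 47.70 = 0.98 percentage points

1.0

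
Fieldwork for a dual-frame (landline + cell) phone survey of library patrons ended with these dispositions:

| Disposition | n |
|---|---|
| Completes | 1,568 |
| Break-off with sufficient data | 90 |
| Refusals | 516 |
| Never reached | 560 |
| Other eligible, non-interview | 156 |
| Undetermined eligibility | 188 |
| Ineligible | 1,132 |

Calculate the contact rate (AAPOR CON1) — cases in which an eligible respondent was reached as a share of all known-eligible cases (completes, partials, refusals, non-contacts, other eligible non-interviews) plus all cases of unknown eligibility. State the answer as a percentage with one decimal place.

Num: 1568 + 90 + 516 + 156 = 2330
Denom: 1568 + 90 + 516 + 560 + 156 + 188 = 3078
CON1 = 2330 / 3078 = 0.7570

75.7%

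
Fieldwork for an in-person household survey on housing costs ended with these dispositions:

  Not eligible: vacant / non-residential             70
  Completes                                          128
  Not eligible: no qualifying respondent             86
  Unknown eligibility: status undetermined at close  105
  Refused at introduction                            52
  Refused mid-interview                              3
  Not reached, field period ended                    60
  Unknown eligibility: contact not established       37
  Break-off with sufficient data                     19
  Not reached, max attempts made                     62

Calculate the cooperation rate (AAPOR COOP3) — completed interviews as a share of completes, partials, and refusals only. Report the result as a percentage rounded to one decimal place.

Refused = 52 + 3 = 55
Non-contacts = 60 + 62 = 122
Undetermined eligibility = 37 + 105 = 142
Screened out, ineligible = 86 + 70 = 156
Num: 128
Denominator: 128 + 19 + 55 = 202
COOP3 = 128 / 202 = 0.6337

63.4%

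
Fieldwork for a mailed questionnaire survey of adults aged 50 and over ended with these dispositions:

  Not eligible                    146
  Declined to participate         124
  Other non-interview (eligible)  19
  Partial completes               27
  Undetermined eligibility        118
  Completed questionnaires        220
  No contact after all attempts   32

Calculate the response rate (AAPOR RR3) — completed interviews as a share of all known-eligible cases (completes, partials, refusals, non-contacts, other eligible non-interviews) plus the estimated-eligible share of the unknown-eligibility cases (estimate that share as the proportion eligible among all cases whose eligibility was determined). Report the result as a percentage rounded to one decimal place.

43.2%

Top = 220
Eligible (known) = 220 + 27 + 124 + 32 + 19 = 422
e = 422 / (422 + 146) = 422 / 568 = 0.7430
Eligible share of unknowns = 0.7430 × 118 = 87.67
Denom = 422 + 87.67 = 509.67
RR3 = 220 / 509.67 = 0.4317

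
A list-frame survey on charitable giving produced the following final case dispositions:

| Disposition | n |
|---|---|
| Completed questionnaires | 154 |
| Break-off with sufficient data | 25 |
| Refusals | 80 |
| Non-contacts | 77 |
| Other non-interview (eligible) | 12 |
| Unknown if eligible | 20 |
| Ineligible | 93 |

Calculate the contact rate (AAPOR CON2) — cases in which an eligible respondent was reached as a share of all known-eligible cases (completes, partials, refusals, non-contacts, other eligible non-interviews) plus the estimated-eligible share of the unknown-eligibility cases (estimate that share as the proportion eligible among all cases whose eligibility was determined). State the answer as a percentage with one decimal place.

Top → 154 + 25 + 80 + 12 = 271
Determined eligible → 154 + 25 + 80 + 77 + 12 = 348
e = 348 / (348 + 93) = 348 / 441 = 0.7891
e × U → 0.7891 × 20 = 15.78
Denominator → 348 + 15.78 = 363.78
CON2 = 271 / 363.78 = 0.7450

74.5%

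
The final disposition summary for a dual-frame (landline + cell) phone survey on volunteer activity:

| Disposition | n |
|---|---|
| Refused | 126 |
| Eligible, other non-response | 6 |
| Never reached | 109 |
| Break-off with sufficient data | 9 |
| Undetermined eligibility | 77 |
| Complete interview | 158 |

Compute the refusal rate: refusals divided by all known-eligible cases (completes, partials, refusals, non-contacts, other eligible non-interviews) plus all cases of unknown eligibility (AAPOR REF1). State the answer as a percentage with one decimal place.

26.0%

Num: 126
Base: 158 + 9 + 126 + 109 + 6 + 77 = 485
REF1 = 126 / 485 = 0.2598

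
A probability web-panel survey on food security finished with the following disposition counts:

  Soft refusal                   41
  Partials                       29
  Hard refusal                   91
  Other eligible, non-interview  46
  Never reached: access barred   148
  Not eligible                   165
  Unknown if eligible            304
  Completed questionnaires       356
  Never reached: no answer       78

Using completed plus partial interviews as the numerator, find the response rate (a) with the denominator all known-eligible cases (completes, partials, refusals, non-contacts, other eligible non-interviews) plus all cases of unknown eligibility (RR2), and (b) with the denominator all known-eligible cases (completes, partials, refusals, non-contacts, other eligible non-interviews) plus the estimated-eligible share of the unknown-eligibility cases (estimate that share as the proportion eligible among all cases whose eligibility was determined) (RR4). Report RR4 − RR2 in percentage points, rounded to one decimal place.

Refusal or break-off = 91 + 41 = 132
Non-contacts = 78 + 148 = 226
Top → 356 + 29 = 385
Denominator → 356 + 29 + 132 + 226 + 46 + 304 = 1093
RR2 = 385 / 1093 = 0.3522
Determined eligible → 356 + 29 + 132 + 226 + 46 = 789
e = 789 / (789 + 165) = 789 / 954 = 0.8270
Eligible share of unknowns → 0.8270 × 304 = 251.41
Denominator → 789 + 251.41 = 1040.41
RR4 = 385 / 1040.41 = 0.3700
Difference = 37.00 − 35.22 = 1.78 percentage points

1.8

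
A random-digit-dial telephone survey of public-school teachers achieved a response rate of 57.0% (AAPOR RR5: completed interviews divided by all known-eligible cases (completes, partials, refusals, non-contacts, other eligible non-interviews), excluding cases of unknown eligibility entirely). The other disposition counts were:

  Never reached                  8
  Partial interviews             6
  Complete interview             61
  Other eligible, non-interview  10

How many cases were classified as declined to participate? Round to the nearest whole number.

RR5 = 61 / D = 0.570
D = 61 / 0.570 = 107.0
Other denominator terms total 85
declined to participate = 107.0 − 85 ≈ 22

22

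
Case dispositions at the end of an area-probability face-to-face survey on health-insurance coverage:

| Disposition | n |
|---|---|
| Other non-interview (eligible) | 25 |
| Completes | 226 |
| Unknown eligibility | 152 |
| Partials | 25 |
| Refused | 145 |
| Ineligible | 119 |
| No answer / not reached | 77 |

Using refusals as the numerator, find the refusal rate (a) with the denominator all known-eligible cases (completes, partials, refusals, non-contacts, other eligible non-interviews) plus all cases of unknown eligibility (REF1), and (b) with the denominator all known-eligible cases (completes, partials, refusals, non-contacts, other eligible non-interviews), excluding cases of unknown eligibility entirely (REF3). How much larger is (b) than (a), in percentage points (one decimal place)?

6.8

Top → 145
Denom → 226 + 25 + 145 + 77 + 25 + 152 = 650
REF1 = 145 / 650 = 0.2231
Denom → 226 + 25 + 145 + 77 + 25 = 498
REF3 = 145 / 498 = 0.2912
Difference = 29.12 − 22.31 = 6.81 percentage points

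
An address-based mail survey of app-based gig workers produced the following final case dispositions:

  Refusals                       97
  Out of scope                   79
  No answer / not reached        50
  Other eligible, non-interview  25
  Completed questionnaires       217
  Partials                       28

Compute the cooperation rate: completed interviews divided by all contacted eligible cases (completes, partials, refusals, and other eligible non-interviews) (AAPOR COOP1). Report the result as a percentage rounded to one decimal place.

59.1%

Numerator → 217
Denom → 217 + 28 + 97 + 25 = 367
COOP1 = 217 / 367 = 0.5913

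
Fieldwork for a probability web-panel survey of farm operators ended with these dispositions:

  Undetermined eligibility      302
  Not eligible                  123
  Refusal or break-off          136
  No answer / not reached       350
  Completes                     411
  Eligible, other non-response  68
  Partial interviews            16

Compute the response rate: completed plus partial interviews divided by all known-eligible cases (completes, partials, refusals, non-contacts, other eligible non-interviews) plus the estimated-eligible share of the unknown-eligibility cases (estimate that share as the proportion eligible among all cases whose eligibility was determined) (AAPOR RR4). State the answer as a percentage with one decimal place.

34.2%

Numerator = 411 + 16 = 427
Eligible (known) = 411 + 16 + 136 + 350 + 68 = 981
e = 981 / (981 + 123) = 981 / 1104 = 0.8886
e × U = 0.8886 × 302 = 268.36
Denominator = 981 + 268.36 = 1249.36
RR4 = 427 / 1249.36 = 0.3418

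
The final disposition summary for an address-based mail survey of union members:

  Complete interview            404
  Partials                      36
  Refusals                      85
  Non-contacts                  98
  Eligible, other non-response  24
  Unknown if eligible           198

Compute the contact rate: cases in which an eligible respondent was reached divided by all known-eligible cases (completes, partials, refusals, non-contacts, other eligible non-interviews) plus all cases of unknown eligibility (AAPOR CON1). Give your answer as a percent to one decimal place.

65.0%

Num = 404 + 36 + 85 + 24 = 549
Base = 404 + 36 + 85 + 98 + 24 + 198 = 845
CON1 = 549 / 845 = 0.6497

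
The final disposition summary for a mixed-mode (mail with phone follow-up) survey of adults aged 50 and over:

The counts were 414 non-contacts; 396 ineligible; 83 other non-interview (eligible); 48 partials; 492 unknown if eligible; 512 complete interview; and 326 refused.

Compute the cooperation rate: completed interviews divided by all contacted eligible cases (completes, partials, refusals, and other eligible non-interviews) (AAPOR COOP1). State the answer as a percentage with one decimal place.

52.8%

Numerator → 512
Denom → 512 + 48 + 326 + 83 = 969
COOP1 = 512 / 969 = 0.5284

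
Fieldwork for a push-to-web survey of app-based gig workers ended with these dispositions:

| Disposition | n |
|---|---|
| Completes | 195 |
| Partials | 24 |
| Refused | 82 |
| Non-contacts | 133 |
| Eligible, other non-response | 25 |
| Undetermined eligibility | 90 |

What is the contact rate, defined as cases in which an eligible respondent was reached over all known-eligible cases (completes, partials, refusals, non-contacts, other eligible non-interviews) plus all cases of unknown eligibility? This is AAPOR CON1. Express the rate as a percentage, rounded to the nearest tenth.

59.4%

Num → 195 + 24 + 82 + 25 = 326
Base → 195 + 24 + 82 + 133 + 25 + 90 = 549
CON1 = 326 / 549 = 0.5938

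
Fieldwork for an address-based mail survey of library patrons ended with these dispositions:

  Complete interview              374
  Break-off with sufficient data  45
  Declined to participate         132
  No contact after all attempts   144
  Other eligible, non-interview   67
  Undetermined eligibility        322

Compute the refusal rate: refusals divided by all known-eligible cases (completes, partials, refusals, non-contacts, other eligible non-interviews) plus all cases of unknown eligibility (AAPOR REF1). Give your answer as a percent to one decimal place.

12.2%

Num → 132
Base → 374 + 45 + 132 + 144 + 67 + 322 = 1084
REF1 = 132 / 1084 = 0.1218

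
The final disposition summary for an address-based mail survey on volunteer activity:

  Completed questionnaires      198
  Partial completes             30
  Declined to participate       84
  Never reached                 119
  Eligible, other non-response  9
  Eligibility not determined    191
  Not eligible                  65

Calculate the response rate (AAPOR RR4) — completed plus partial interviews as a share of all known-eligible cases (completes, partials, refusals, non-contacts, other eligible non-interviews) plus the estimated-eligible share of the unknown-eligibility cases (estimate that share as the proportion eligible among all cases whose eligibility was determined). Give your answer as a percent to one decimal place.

Numerator: 198 + 30 = 228
Determined eligible: 198 + 30 + 84 + 119 + 9 = 440
e = 440 / (440 + 65) = 440 / 505 = 0.8713
e × U: 0.8713 × 191 = 166.42
Base: 440 + 166.42 = 606.42
RR4 = 228 / 606.42 = 0.3760

37.6%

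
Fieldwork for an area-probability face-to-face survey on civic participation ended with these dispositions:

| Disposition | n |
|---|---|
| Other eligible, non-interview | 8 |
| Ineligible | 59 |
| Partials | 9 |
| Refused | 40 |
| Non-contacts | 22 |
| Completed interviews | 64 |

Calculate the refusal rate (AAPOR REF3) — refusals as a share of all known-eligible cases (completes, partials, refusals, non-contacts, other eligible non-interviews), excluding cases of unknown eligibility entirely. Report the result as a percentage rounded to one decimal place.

28.0%

Top: 40
Denominator: 64 + 9 + 40 + 22 + 8 = 143
REF3 = 40 / 143 = 0.2797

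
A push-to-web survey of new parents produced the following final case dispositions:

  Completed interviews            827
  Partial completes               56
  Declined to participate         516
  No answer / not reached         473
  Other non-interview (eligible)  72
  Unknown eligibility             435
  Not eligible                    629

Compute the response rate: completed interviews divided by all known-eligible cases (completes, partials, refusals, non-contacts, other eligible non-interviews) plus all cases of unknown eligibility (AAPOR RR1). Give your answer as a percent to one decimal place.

34.8%

Top → 827
Denom → 827 + 56 + 516 + 473 + 72 + 435 = 2379
RR1 = 827 / 2379 = 0.3476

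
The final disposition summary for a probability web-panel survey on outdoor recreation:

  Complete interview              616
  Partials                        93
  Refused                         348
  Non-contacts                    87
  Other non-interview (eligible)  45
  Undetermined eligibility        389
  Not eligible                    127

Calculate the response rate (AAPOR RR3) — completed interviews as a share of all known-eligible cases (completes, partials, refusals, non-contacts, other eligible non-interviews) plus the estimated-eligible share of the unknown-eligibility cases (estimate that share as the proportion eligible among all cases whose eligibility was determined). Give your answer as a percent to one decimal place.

Top = 616
Known eligible = 616 + 93 + 348 + 87 + 45 = 1189
e = 1189 / (1189 + 127) = 1189 / 1316 = 0.9035
e × U = 0.9035 × 389 = 351.46
Base = 1189 + 351.46 = 1540.46
RR3 = 616 / 1540.46 = 0.3999

40.0%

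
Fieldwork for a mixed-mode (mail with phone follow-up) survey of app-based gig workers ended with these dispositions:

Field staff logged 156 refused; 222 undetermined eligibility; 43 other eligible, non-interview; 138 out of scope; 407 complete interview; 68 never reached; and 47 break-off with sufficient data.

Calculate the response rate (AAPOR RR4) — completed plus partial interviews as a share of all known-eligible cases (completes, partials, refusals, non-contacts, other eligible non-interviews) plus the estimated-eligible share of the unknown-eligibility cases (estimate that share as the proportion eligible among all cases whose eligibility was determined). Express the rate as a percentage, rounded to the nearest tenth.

Top: 407 + 47 = 454
Determined eligible: 407 + 47 + 156 + 68 + 43 = 721
e = 721 / (721 + 138) = 721 / 859 = 0.8393
Estimated eligible among unknowns: 0.8393 × 222 = 186.32
Denominator: 721 + 186.32 = 907.32
RR4 = 454 / 907.32 = 0.5004

50.0%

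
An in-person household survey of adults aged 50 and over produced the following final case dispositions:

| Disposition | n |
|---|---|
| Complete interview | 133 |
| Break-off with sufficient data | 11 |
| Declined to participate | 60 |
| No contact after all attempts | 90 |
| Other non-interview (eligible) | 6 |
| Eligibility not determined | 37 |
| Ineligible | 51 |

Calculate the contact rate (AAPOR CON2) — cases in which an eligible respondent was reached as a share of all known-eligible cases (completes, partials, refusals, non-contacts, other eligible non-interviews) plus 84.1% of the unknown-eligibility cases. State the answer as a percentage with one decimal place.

Numerator = 133 + 11 + 60 + 6 = 210
Known eligible = 133 + 11 + 60 + 90 + 6 = 300
Estimated eligible among unknowns = 0.8410 × 37 = 31.12
Denom = 300 + 31.12 = 331.12
CON2 = 210 / 331.12 = 0.6342

63.4%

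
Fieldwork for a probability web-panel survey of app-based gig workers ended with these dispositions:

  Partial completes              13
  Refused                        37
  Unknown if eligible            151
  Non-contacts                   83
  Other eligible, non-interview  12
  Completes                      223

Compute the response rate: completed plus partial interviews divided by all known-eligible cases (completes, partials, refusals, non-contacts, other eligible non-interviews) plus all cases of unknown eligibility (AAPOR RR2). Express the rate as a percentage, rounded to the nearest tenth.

45.5%

Top = 223 + 13 = 236
Denominator = 223 + 13 + 37 + 83 + 12 + 151 = 519
RR2 = 236 / 519 = 0.4547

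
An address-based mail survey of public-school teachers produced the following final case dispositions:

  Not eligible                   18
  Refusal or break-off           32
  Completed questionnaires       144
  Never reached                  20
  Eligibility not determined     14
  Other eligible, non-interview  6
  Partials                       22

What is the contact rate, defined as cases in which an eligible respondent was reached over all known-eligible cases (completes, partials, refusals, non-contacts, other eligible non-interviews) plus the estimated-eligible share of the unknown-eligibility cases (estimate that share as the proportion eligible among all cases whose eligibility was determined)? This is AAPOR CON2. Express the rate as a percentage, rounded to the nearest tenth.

86.1%

Numerator = 144 + 22 + 32 + 6 = 204
Determined eligible = 144 + 22 + 32 + 20 + 6 = 224
e = 224 / (224 + 18) = 224 / 242 = 0.9256
Estimated eligible among unknowns = 0.9256 × 14 = 12.96
Denominator = 224 + 12.96 = 236.96
CON2 = 204 / 236.96 = 0.8609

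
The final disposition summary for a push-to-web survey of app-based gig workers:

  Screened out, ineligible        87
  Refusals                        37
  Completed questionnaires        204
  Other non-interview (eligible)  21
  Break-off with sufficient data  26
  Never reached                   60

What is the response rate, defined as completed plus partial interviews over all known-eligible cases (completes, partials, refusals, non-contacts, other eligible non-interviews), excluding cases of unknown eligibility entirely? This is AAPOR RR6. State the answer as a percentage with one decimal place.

66.1%

Top = 204 + 26 = 230
Base = 204 + 26 + 37 + 60 + 21 = 348
RR6 = 230 / 348 = 0.6609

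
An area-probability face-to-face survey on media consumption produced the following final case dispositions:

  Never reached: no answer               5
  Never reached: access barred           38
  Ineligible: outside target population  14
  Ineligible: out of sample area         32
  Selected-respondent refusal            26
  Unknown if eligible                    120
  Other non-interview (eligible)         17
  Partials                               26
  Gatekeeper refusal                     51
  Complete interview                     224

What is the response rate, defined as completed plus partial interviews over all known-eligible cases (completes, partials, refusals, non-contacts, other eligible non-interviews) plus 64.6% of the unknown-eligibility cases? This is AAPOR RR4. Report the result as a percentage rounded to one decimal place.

53.8%

Refused = 51 + 26 = 77
Never reached = 5 + 38 = 43
Not eligible = 14 + 32 = 46
Num → 224 + 26 = 250
Known eligible → 224 + 26 + 77 + 43 + 17 = 387
Eligible share of unknowns → 0.6460 × 120 = 77.52
Base → 387 + 77.52 = 464.52
RR4 = 250 / 464.52 = 0.5382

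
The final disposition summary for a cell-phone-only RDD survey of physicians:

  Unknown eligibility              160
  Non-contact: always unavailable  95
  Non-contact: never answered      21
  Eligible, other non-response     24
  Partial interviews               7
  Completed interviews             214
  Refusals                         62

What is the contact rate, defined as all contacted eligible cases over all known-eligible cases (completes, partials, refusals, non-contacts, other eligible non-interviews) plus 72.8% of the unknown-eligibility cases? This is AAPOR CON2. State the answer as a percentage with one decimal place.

Never reached = 21 + 95 = 116
Top = 214 + 7 + 62 + 24 = 307
Known eligible = 214 + 7 + 62 + 116 + 24 = 423
Eligible share of unknowns = 0.7280 × 160 = 116.48
Denominator = 423 + 116.48 = 539.48
CON2 = 307 / 539.48 = 0.5691

56.9%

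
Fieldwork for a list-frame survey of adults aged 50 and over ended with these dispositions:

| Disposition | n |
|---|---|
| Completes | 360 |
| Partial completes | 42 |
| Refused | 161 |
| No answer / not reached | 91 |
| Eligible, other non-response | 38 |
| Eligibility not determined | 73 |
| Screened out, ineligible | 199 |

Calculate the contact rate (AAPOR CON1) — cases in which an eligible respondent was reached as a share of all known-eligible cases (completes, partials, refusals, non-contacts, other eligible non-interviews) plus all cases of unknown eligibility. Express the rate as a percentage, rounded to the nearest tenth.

78.6%

Top = 360 + 42 + 161 + 38 = 601
Base = 360 + 42 + 161 + 91 + 38 + 73 = 765
CON1 = 601 / 765 = 0.7856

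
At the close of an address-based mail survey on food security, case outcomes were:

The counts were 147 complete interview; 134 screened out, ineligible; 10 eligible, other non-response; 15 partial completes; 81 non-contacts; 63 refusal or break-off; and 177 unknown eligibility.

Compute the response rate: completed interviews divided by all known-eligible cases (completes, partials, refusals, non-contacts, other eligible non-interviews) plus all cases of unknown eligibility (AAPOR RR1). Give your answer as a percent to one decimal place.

29.8%

Numerator: 147
Denominator: 147 + 15 + 63 + 81 + 10 + 177 = 493
RR1 = 147 / 493 = 0.2982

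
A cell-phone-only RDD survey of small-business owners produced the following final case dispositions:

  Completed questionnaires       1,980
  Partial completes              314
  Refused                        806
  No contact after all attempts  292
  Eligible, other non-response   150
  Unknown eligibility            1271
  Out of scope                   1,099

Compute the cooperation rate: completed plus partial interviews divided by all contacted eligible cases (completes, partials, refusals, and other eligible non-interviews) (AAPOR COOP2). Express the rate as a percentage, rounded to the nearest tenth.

Top → 1980 + 314 = 2294
Denom → 1980 + 314 + 806 + 150 = 3250
COOP2 = 2294 / 3250 = 0.7058

70.6%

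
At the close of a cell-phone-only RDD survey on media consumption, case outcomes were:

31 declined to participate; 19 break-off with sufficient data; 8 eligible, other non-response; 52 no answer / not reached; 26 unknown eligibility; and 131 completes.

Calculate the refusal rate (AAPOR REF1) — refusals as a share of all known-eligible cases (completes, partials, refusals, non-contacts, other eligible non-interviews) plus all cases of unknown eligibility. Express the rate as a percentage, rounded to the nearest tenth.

11.6%

Num: 31
Denom: 131 + 19 + 31 + 52 + 8 + 26 = 267
REF1 = 31 / 267 = 0.1161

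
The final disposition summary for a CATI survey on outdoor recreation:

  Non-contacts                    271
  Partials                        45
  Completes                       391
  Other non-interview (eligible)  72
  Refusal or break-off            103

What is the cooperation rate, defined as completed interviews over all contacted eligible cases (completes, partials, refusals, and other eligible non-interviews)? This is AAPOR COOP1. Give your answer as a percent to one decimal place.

64.0%

Top → 391
Base → 391 + 45 + 103 + 72 = 611
COOP1 = 391 / 611 = 0.6399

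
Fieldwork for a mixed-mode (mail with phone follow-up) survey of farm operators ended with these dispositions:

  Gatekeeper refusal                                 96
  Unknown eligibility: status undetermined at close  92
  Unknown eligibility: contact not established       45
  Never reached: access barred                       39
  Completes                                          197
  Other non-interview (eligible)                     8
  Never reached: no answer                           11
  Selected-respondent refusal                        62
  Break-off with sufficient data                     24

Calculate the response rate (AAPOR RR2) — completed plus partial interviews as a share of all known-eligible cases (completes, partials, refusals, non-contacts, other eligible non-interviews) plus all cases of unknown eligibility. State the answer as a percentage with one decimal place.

Refusal or break-off = 96 + 62 = 158
No answer / not reached = 11 + 39 = 50
Eligibility not determined = 45 + 92 = 137
Num → 197 + 24 = 221
Denominator → 197 + 24 + 158 + 50 + 8 + 137 = 574
RR2 = 221 / 574 = 0.3850

38.5%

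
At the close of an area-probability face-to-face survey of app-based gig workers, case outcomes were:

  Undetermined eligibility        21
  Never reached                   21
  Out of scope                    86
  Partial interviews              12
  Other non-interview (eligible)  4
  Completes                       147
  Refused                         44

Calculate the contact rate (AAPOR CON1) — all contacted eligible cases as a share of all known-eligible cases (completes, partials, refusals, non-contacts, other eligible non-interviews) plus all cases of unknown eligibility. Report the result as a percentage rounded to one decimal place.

Top → 147 + 12 + 44 + 4 = 207
Denominator → 147 + 12 + 44 + 21 + 4 + 21 = 249
CON1 = 207 / 249 = 0.8313

83.1%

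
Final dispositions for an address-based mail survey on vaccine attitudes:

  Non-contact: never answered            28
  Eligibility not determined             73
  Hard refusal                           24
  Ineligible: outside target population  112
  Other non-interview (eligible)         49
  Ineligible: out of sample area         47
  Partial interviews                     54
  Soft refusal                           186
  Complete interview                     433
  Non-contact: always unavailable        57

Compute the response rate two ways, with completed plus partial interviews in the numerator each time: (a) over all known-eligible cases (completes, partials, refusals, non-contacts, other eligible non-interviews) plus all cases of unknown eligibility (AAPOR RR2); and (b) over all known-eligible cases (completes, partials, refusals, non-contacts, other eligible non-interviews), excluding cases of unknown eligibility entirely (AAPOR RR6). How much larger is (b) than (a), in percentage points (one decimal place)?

Declined to participate = 24 + 186 = 210
No answer / not reached = 28 + 57 = 85
Not eligible = 112 + 47 = 159
Num: 433 + 54 = 487
Denominator: 433 + 54 + 210 + 85 + 49 + 73 = 904
RR2 = 487 / 904 = 0.5387
Denominator: 433 + 54 + 210 + 85 + 49 = 831
RR6 = 487 / 831 = 0.5860
Difference = 58.60 − 53.87 = 4.73 percentage points

4.7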